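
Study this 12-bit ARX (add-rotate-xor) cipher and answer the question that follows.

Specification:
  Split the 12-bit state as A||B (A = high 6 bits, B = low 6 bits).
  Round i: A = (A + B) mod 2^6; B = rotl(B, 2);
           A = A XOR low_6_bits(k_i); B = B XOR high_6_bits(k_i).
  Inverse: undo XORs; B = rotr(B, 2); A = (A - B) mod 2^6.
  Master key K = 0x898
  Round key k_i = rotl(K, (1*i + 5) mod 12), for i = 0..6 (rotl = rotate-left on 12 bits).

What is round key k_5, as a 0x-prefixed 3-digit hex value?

0x226

K = 0x898
k_0 = rotl(K, (1*0+5) mod 12) = rotl(K, 5) = 0x311
k_1 = rotl(K, (1*1+5) mod 12) = rotl(K, 6) = 0x622
k_2 = rotl(K, (1*2+5) mod 12) = rotl(K, 7) = 0xC44
k_3 = rotl(K, (1*3+5) mod 12) = rotl(K, 8) = 0x889
k_4 = rotl(K, (1*4+5) mod 12) = rotl(K, 9) = 0x113
k_5 = rotl(K, (1*5+5) mod 12) = rotl(K, 10) = 0x226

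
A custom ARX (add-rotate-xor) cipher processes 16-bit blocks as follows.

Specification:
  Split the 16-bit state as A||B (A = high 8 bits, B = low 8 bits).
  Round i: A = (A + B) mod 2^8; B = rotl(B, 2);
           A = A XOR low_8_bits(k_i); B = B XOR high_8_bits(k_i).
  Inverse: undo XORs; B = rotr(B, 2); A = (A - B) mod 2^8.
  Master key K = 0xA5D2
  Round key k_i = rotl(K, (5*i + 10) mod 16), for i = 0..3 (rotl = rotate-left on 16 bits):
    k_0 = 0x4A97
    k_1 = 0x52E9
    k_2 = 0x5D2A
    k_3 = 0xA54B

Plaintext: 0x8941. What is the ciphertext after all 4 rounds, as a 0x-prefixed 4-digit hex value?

s_0 = plaintext = 0x8941
s_1 = Round(s_0, k_0) = 0x5D4F
s_2 = Round(s_1, k_1) = 0x456F
s_3 = Round(s_2, k_2) = 0x9EE0
s_4 = Round(s_3, k_3) = 0x3526

0x3526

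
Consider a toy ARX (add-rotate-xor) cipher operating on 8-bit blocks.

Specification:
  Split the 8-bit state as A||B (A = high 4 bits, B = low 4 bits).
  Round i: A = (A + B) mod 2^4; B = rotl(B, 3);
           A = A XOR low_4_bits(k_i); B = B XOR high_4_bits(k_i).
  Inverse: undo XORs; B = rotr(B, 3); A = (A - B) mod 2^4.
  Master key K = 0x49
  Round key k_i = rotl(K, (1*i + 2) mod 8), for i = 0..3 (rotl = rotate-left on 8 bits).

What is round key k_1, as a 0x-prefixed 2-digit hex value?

K = 0x49
k_0 = rotl(K, (1*0+2) mod 8) = rotl(K, 2) = 0x25
k_1 = rotl(K, (1*1+2) mod 8) = rotl(K, 3) = 0x4A

0x4A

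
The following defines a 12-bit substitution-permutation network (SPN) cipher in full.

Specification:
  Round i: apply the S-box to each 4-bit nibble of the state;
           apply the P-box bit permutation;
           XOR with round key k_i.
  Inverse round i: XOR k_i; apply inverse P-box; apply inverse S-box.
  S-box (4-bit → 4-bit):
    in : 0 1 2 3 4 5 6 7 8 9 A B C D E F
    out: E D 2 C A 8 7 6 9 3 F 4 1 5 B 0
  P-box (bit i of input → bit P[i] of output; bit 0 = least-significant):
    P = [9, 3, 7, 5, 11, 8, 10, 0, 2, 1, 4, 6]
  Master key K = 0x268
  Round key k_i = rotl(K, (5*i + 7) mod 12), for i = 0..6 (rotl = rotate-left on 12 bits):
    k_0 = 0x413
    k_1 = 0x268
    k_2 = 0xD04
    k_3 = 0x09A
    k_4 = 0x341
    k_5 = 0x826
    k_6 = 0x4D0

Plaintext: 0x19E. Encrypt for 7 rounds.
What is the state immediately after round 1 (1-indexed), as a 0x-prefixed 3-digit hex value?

s_0 = plaintext = 0x19E
s_1 = Round(s_0, k_0) = 0xF6F
s_2 = Round(s_1, k_1) = 0xF68
s_3 = Round(s_2, k_2) = 0x224
s_4 = Round(s_3, k_3) = 0x1B0
s_5 = Round(s_4, k_4) = 0x7BD
s_6 = Round(s_5, k_5) = 0xEB4
s_7 = Round(s_6, k_6) = 0x0BE

0xF6F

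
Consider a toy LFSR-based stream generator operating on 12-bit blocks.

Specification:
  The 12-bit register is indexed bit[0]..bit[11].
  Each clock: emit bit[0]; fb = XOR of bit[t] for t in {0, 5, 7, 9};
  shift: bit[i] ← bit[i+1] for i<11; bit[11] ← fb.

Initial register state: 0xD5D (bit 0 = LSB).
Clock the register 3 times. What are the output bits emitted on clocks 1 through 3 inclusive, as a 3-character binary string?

101

reg_0 = 0xD5D
clock 1: out=1, reg = 0xEAE
clock 2: out=0, reg = 0xF57
clock 3: out=1, reg = 0x7AB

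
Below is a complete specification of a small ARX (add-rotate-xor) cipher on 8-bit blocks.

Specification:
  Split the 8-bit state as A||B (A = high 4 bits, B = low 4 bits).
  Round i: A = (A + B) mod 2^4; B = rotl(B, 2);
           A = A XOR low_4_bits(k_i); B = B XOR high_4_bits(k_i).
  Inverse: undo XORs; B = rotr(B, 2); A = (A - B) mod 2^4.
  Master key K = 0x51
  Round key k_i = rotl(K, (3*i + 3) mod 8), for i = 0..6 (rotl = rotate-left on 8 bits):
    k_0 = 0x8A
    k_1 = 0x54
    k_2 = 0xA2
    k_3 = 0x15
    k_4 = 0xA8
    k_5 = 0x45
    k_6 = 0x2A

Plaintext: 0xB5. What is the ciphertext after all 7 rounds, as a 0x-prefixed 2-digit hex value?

0x9F

s_0 = plaintext = 0xB5
s_1 = Round(s_0, k_0) = 0xAD
s_2 = Round(s_1, k_1) = 0x32
s_3 = Round(s_2, k_2) = 0x72
s_4 = Round(s_3, k_3) = 0xC9
s_5 = Round(s_4, k_4) = 0xDC
s_6 = Round(s_5, k_5) = 0xC7
s_7 = Round(s_6, k_6) = 0x9F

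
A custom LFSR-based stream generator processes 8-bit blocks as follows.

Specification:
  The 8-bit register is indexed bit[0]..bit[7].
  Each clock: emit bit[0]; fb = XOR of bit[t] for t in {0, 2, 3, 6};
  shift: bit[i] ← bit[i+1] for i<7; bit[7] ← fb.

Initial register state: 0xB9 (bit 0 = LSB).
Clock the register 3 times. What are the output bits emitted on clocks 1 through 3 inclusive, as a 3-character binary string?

100

reg_0 = 0xB9
clock 1: out=1, reg = 0x5C
clock 2: out=0, reg = 0xAE
clock 3: out=0, reg = 0x57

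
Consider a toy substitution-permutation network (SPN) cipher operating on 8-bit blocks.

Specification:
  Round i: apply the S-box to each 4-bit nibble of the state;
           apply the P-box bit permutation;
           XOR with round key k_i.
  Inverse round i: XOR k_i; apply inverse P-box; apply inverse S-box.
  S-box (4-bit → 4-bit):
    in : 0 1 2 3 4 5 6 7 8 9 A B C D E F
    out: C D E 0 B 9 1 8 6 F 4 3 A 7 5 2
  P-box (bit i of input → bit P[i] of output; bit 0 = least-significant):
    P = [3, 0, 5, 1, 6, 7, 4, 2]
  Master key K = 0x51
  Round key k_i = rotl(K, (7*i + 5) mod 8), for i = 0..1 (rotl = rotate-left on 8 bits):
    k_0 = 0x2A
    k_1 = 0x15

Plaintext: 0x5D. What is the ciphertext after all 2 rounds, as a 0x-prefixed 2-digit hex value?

s_0 = plaintext = 0x5D
s_1 = Round(s_0, k_0) = 0x47
s_2 = Round(s_1, k_1) = 0xD3

0xD3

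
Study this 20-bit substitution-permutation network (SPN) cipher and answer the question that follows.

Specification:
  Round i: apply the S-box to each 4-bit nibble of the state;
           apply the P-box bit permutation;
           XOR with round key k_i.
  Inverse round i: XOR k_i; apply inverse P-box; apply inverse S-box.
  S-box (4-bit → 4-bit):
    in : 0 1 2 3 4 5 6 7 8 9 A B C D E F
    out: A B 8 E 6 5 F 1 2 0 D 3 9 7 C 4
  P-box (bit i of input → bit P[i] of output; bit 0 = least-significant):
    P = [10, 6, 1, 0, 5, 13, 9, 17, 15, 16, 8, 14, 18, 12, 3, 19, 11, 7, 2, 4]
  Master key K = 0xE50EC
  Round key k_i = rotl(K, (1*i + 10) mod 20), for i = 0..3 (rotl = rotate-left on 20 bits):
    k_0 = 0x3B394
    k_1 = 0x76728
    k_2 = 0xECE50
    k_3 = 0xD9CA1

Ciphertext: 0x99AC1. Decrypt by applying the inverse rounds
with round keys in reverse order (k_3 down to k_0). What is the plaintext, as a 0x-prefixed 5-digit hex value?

0x8AB1A

s_0 = ciphertext = 0x99AC1
s_1 = InvRound(s_0, k_3) = 0x9795B
s_2 = InvRound(s_1, k_2) = 0x9DD3A
s_3 = InvRound(s_2, k_1) = 0xC173F
s_4 = InvRound(s_3, k_0) = 0x8AB1A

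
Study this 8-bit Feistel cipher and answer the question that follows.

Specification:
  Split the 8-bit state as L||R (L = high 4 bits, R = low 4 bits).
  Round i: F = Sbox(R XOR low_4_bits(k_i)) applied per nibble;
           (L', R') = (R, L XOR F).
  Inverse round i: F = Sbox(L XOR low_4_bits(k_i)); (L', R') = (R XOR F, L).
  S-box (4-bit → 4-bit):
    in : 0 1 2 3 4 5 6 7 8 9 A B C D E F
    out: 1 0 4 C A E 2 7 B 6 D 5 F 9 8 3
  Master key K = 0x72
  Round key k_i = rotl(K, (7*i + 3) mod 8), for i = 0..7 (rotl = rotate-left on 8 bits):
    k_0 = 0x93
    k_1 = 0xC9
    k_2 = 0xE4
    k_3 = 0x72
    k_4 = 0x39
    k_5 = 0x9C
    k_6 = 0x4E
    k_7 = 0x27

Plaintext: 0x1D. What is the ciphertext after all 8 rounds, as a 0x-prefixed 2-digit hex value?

s_0 = plaintext = 0x1D
s_1 = Round(s_0, k_0) = 0xD9
s_2 = Round(s_1, k_1) = 0x9C
s_3 = Round(s_2, k_2) = 0xC2
s_4 = Round(s_3, k_3) = 0x2D
s_5 = Round(s_4, k_4) = 0xD8
s_6 = Round(s_5, k_5) = 0x87
s_7 = Round(s_6, k_6) = 0x7E
s_8 = Round(s_7, k_7) = 0xE1

0xE1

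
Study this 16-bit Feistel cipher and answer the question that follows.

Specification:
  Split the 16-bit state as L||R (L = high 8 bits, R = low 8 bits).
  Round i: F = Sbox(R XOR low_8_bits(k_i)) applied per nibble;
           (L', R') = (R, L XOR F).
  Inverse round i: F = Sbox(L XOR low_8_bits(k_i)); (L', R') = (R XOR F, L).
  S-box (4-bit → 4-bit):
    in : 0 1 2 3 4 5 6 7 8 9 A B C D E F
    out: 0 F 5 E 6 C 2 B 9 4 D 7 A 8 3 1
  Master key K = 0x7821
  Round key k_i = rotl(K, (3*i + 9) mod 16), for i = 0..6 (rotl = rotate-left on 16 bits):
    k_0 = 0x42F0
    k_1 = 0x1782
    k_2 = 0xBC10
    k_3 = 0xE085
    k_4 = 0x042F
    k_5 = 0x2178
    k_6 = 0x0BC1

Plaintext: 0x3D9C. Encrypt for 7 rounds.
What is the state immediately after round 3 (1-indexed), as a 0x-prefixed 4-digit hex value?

0xD0B7

s_0 = plaintext = 0x3D9C
s_1 = Round(s_0, k_0) = 0x9C17
s_2 = Round(s_1, k_1) = 0x17D0
s_3 = Round(s_2, k_2) = 0xD0B7
s_4 = Round(s_3, k_3) = 0xB735
s_5 = Round(s_4, k_4) = 0x354A
s_6 = Round(s_5, k_5) = 0x4AD0
s_7 = Round(s_6, k_6) = 0xD0B5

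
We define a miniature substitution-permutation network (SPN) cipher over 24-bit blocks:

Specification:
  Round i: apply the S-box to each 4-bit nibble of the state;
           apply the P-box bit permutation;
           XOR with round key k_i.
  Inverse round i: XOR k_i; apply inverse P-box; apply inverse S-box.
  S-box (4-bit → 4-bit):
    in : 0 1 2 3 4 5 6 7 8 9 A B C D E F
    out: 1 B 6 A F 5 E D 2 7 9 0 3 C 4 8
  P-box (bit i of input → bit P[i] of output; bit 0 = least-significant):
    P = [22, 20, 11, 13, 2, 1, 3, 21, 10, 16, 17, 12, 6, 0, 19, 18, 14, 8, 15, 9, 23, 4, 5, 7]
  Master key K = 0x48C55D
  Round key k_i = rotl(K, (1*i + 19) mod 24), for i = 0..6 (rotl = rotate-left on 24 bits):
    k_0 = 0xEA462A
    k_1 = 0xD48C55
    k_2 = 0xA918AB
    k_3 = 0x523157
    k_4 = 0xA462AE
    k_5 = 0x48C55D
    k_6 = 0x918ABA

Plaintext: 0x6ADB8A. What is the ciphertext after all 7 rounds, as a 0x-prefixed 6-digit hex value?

0x126612

s_0 = plaintext = 0x6ADB8A
s_1 = Round(s_0, k_0) = 0xA62498
s_2 = Round(s_1, k_1) = 0x4F1BDA
s_3 = Round(s_2, k_2) = 0x4D3A52
s_4 = Round(s_3, k_3) = 0xC6AFEA
s_5 = Round(s_4, k_4) = 0x60D1F6
s_6 = Round(s_5, k_5) = 0x75B9ED
s_7 = Round(s_6, k_6) = 0x126612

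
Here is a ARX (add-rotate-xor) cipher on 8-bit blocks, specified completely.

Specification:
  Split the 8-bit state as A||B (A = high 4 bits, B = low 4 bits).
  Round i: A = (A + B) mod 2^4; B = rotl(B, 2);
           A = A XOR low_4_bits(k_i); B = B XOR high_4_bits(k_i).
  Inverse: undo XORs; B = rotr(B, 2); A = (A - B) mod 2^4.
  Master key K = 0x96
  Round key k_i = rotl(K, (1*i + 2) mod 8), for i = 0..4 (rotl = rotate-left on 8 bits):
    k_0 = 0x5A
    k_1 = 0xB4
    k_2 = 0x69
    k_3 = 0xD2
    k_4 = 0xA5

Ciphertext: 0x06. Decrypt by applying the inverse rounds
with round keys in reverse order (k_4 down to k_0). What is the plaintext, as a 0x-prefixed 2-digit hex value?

0xB9

s_0 = ciphertext = 0x06
s_1 = InvRound(s_0, k_4) = 0x23
s_2 = InvRound(s_1, k_3) = 0x5B
s_3 = InvRound(s_2, k_2) = 0x57
s_4 = InvRound(s_3, k_1) = 0xE3
s_5 = InvRound(s_4, k_0) = 0xB9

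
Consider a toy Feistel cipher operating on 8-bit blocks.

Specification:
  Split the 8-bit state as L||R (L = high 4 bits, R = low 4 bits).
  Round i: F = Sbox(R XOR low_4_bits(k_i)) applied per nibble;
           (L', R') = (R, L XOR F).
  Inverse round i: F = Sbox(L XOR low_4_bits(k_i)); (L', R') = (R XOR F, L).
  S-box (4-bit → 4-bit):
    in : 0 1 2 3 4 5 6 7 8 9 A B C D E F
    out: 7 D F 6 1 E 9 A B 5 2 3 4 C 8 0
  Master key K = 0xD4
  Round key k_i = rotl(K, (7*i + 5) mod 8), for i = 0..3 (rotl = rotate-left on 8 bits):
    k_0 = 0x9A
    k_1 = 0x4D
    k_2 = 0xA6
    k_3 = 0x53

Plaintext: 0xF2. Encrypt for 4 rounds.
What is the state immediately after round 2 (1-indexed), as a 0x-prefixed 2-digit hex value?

s_0 = plaintext = 0xF2
s_1 = Round(s_0, k_0) = 0x24
s_2 = Round(s_1, k_1) = 0x47
s_3 = Round(s_2, k_2) = 0x79
s_4 = Round(s_3, k_3) = 0x95

0x47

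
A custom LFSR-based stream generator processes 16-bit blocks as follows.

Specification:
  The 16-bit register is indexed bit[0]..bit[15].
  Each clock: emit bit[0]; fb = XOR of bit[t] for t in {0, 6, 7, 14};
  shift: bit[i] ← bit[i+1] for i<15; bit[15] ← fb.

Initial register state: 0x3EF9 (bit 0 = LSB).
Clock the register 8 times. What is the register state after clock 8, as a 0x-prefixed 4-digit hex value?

reg_0 = 0x3EF9
clock 1: out=1, reg = 0x9F7C
clock 2: out=0, reg = 0xCFBE
clock 3: out=0, reg = 0x67DF
clock 4: out=1, reg = 0x33EF
clock 5: out=1, reg = 0x99F7
clock 6: out=1, reg = 0xCCFB
clock 7: out=1, reg = 0x667D
clock 8: out=1, reg = 0xB33E

0xB33E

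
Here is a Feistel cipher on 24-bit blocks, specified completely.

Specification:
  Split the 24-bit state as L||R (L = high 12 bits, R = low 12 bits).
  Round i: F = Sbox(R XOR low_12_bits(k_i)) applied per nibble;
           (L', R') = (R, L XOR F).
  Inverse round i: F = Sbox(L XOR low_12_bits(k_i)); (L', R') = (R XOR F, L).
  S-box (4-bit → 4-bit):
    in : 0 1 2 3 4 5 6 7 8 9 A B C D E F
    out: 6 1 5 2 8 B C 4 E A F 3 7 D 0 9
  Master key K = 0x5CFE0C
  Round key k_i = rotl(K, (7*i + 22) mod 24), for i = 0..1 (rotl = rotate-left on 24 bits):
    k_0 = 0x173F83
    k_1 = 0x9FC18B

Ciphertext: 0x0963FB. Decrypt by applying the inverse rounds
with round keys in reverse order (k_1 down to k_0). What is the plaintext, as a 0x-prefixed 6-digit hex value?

0xD5D2E6

s_0 = ciphertext = 0x0963FB
s_1 = InvRound(s_0, k_1) = 0x2E6096
s_2 = InvRound(s_1, k_0) = 0xD5D2E6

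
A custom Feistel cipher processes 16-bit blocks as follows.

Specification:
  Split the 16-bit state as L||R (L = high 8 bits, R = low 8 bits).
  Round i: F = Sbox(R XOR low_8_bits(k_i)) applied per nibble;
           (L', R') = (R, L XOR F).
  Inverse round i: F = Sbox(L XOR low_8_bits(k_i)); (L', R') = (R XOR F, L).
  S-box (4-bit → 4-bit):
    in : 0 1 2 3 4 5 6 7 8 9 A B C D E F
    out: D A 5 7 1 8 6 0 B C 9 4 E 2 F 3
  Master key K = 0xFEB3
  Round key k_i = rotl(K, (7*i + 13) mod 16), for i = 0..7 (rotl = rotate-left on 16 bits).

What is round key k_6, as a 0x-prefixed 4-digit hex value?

0x59FF

K = 0xFEB3
k_0 = rotl(K, (7*0+13) mod 16) = rotl(K, 13) = 0x7FD6
k_1 = rotl(K, (7*1+13) mod 16) = rotl(K, 4) = 0xEB3F
k_2 = rotl(K, (7*2+13) mod 16) = rotl(K, 11) = 0x9FF5
k_3 = rotl(K, (7*3+13) mod 16) = rotl(K, 2) = 0xFACF
k_4 = rotl(K, (7*4+13) mod 16) = rotl(K, 9) = 0x67FD
k_5 = rotl(K, (7*5+13) mod 16) = rotl(K, 0) = 0xFEB3
k_6 = rotl(K, (7*6+13) mod 16) = rotl(K, 7) = 0x59FF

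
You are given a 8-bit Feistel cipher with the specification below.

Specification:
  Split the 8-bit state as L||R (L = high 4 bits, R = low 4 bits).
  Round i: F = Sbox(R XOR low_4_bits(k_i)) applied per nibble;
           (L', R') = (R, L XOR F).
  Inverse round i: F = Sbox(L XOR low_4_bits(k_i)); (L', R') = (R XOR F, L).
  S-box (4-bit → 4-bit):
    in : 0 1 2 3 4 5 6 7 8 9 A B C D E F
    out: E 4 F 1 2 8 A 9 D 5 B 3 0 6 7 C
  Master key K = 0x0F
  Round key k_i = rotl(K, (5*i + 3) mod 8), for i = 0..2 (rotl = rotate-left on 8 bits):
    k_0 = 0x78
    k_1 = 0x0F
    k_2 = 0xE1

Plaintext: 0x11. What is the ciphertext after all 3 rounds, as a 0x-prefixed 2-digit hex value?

s_0 = plaintext = 0x11
s_1 = Round(s_0, k_0) = 0x14
s_2 = Round(s_1, k_1) = 0x42
s_3 = Round(s_2, k_2) = 0x25

0x25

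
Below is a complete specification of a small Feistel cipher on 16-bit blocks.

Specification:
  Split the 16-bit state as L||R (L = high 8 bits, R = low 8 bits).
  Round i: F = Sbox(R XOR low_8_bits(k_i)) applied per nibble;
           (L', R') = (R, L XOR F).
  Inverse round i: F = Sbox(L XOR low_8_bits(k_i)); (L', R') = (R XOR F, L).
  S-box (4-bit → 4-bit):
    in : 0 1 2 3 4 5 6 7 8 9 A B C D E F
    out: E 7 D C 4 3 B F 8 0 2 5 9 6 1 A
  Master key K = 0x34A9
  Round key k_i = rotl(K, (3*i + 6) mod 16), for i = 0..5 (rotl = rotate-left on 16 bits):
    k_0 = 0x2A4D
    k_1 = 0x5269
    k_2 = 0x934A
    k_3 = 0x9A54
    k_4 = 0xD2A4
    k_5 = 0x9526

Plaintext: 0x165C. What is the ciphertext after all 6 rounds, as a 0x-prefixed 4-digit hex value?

0xB4BD

s_0 = plaintext = 0x165C
s_1 = Round(s_0, k_0) = 0x5C61
s_2 = Round(s_1, k_1) = 0x61B4
s_3 = Round(s_2, k_2) = 0xB4C0
s_4 = Round(s_3, k_3) = 0xC0B0
s_5 = Round(s_4, k_4) = 0xB0B4
s_6 = Round(s_5, k_5) = 0xB4BD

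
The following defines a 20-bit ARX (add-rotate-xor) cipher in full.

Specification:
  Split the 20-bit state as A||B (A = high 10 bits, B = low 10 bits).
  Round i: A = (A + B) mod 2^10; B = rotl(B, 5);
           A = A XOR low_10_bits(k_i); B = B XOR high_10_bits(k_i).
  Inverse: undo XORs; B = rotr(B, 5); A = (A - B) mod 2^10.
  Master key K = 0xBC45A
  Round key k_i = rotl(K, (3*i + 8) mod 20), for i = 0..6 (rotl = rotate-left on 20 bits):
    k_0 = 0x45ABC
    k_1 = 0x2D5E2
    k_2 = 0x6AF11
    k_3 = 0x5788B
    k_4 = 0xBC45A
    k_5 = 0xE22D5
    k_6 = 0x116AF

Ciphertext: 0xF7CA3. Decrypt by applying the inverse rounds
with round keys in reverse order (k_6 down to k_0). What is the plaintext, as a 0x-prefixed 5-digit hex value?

0xB2736

s_0 = ciphertext = 0xF7CA3
s_1 = InvRound(s_0, k_6) = 0x2A4C7
s_2 = InvRound(s_1, k_5) = 0x209FA
s_3 = InvRound(s_2, k_4) = 0xD8178
s_4 = InvRound(s_3, k_3) = 0xCA8C1
s_5 = InvRound(s_4, k_2) = 0xBC14B
s_6 = InvRound(s_5, k_1) = 0xD0FCF
s_7 = InvRound(s_6, k_0) = 0xB2736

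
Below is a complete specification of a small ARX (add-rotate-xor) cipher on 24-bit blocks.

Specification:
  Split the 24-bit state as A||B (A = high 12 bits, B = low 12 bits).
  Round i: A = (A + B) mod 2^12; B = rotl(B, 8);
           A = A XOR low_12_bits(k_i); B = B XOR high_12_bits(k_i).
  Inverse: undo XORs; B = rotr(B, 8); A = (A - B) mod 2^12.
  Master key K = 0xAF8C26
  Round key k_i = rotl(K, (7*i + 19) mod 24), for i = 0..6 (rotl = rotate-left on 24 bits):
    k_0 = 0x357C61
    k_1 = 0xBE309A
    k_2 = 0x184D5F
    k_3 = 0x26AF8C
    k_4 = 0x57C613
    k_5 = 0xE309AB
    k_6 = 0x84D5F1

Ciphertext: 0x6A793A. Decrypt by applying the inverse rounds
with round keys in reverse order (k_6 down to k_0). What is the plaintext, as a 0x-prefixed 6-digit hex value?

s_0 = ciphertext = 0x6A793A
s_1 = InvRound(s_0, k_6) = 0xBE5771
s_2 = InvRound(s_1, k_5) = 0xE35419
s_3 = InvRound(s_2, k_4) = 0x1D5651
s_4 = InvRound(s_3, k_3) = 0xAA53B4
s_5 = InvRound(s_4, k_2) = 0x4F8302
s_6 = InvRound(s_5, k_1) = 0x64AE18
s_7 = InvRound(s_6, k_0) = 0x52E4FD

0x52E4FD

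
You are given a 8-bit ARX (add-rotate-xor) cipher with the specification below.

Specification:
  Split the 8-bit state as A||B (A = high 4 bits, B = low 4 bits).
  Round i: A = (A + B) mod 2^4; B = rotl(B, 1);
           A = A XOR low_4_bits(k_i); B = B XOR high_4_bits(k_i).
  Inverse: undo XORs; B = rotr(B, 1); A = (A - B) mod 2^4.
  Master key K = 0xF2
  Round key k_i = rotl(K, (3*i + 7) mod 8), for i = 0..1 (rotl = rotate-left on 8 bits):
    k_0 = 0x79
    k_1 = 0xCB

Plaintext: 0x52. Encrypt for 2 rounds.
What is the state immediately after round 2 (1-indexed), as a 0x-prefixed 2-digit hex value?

s_0 = plaintext = 0x52
s_1 = Round(s_0, k_0) = 0xE3
s_2 = Round(s_1, k_1) = 0xAA

0xAA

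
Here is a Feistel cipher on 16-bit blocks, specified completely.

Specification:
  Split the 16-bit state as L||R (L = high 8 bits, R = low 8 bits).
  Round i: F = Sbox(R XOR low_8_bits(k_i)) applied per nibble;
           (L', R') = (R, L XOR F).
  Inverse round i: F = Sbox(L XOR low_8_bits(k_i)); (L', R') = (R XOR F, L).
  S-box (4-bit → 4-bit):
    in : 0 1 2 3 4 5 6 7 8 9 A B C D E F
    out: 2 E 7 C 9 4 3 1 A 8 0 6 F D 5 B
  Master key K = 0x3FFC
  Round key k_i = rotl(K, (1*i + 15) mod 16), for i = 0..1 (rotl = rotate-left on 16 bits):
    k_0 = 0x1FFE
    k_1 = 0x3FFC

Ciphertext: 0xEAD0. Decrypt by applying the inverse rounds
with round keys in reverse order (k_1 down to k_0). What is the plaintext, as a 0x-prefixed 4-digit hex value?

s_0 = ciphertext = 0xEAD0
s_1 = InvRound(s_0, k_1) = 0x33EA
s_2 = InvRound(s_1, k_0) = 0x1733

0x1733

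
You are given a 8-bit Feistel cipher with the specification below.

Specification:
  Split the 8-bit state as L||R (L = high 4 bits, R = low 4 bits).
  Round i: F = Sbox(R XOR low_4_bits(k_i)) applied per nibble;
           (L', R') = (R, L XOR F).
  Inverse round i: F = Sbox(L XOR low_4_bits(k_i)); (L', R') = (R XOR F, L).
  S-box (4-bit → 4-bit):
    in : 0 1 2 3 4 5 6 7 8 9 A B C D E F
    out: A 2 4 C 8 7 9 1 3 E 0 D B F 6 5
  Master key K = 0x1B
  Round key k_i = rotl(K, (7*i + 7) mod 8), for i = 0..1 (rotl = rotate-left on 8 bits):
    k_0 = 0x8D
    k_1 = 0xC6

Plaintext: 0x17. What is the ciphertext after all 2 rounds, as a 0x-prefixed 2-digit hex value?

s_0 = plaintext = 0x17
s_1 = Round(s_0, k_0) = 0x71
s_2 = Round(s_1, k_1) = 0x16

0x16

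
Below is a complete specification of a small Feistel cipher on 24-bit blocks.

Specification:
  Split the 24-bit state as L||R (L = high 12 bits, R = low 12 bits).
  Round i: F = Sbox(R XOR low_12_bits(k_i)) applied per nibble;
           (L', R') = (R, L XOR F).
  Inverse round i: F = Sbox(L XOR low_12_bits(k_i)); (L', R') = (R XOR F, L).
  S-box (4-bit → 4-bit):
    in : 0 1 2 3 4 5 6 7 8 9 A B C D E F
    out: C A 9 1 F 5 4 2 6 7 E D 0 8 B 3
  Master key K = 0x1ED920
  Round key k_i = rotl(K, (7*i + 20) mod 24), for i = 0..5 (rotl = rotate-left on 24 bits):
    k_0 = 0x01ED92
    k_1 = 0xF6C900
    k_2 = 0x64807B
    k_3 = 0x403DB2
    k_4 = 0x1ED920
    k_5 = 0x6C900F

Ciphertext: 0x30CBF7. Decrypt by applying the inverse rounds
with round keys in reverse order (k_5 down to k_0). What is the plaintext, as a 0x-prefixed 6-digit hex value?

0xAF193F

s_0 = ciphertext = 0x30CBF7
s_1 = InvRound(s_0, k_5) = 0xA3630C
s_2 = InvRound(s_1, k_4) = 0x2A8A36
s_3 = InvRound(s_2, k_3) = 0x9982A8
s_4 = InvRound(s_3, k_2) = 0x519998
s_5 = InvRound(s_4, k_1) = 0x93F519
s_6 = InvRound(s_5, k_0) = 0xAF193F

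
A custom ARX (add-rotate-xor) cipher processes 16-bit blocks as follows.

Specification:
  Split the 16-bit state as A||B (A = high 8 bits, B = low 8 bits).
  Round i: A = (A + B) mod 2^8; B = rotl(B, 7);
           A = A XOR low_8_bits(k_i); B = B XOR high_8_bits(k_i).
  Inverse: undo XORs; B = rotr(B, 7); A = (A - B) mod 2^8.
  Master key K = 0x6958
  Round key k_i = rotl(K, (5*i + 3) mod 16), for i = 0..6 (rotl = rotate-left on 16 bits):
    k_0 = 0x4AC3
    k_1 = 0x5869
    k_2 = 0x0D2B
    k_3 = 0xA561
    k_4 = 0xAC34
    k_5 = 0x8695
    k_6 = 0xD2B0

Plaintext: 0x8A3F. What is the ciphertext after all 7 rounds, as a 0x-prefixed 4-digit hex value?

s_0 = plaintext = 0x8A3F
s_1 = Round(s_0, k_0) = 0x0AD5
s_2 = Round(s_1, k_1) = 0xB6B2
s_3 = Round(s_2, k_2) = 0x4354
s_4 = Round(s_3, k_3) = 0xF68F
s_5 = Round(s_4, k_4) = 0xB16B
s_6 = Round(s_5, k_5) = 0x8933
s_7 = Round(s_6, k_6) = 0x0C4B

0x0C4B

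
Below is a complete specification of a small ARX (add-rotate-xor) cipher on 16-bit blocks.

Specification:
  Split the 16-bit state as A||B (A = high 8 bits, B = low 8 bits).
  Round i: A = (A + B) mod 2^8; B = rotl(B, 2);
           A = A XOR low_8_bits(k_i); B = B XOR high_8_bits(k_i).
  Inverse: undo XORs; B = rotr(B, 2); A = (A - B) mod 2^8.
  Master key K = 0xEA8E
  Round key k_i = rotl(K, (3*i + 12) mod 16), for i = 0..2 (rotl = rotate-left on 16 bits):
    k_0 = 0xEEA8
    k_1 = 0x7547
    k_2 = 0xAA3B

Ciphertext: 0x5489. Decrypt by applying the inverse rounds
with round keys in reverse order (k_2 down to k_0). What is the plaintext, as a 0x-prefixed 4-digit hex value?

0x7960

s_0 = ciphertext = 0x5489
s_1 = InvRound(s_0, k_2) = 0xA7C8
s_2 = InvRound(s_1, k_1) = 0x716F
s_3 = InvRound(s_2, k_0) = 0x7960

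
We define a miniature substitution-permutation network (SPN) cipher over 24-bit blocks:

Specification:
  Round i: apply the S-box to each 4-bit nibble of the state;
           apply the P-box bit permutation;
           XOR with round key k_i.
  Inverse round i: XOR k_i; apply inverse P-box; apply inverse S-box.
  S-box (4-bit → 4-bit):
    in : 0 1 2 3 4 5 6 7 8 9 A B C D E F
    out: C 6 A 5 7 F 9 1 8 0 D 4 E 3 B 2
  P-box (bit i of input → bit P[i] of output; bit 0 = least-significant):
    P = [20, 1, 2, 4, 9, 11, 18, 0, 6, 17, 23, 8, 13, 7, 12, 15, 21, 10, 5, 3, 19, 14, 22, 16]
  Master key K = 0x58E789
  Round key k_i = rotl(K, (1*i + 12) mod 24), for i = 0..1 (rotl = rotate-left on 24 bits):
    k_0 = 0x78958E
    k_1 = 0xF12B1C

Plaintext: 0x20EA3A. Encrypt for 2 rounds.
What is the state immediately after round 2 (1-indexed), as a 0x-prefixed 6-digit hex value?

s_0 = plaintext = 0x20EA3A
s_1 = Round(s_0, k_0) = 0xED7672
s_2 = Round(s_1, k_1) = 0xD84C4E

0xD84C4E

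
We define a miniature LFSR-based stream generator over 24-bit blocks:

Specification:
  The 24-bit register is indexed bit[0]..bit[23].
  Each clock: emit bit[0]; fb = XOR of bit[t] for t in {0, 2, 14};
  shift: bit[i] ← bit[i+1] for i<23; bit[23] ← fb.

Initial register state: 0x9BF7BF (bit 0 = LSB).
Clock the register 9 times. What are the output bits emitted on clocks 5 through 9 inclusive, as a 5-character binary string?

11011

reg_0 = 0x9BF7BF
clock 1: out=1, reg = 0xCDFBDF
clock 2: out=1, reg = 0xE6FDEF
clock 3: out=1, reg = 0xF37EF7
clock 4: out=1, reg = 0xF9BF7B
clock 5: out=1, reg = 0xFCDFBD
clock 6: out=1, reg = 0xFE6FDE
clock 7: out=0, reg = 0x7F37EF
clock 8: out=1, reg = 0x3F9BF7
clock 9: out=1, reg = 0x1FCDFB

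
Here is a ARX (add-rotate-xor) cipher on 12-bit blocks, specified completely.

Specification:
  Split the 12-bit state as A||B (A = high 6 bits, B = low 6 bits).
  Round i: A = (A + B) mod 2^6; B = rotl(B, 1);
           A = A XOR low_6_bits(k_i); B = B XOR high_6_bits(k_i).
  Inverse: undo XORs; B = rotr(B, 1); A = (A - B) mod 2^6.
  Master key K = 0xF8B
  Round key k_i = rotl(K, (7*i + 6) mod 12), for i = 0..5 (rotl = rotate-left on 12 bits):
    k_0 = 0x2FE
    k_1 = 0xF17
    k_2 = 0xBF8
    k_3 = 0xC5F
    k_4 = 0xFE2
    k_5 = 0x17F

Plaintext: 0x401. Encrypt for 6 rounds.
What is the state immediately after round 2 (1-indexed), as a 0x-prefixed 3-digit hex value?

0xBEE

s_0 = plaintext = 0x401
s_1 = Round(s_0, k_0) = 0xBC9
s_2 = Round(s_1, k_1) = 0xBEE
s_3 = Round(s_2, k_2) = 0x972
s_4 = Round(s_3, k_3) = 0x214
s_5 = Round(s_4, k_4) = 0xF97
s_6 = Round(s_5, k_5) = 0xAAB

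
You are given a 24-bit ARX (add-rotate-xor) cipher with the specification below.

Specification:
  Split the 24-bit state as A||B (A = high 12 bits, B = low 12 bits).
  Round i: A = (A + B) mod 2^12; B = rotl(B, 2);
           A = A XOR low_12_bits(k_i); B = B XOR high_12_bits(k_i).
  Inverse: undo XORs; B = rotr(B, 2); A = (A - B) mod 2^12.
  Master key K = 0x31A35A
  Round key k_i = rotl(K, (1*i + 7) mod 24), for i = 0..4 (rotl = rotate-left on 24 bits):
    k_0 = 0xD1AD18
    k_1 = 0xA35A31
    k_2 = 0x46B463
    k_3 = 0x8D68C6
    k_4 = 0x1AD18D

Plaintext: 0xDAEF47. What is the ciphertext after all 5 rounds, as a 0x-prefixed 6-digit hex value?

0x39EC2B

s_0 = plaintext = 0xDAEF47
s_1 = Round(s_0, k_0) = 0x1ED005
s_2 = Round(s_1, k_1) = 0xBC3A21
s_3 = Round(s_2, k_2) = 0x187CED
s_4 = Round(s_3, k_3) = 0x6B2B61
s_5 = Round(s_4, k_4) = 0x39EC2B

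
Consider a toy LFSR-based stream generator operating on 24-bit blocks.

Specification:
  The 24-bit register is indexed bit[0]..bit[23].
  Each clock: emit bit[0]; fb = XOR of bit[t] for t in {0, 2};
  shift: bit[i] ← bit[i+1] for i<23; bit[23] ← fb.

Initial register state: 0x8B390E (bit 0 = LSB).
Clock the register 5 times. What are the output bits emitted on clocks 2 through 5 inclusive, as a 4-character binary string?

reg_0 = 0x8B390E
clock 1: out=0, reg = 0xC59C87
clock 2: out=1, reg = 0x62CE43
clock 3: out=1, reg = 0xB16721
clock 4: out=1, reg = 0xD8B390
clock 5: out=0, reg = 0x6C59C8

1110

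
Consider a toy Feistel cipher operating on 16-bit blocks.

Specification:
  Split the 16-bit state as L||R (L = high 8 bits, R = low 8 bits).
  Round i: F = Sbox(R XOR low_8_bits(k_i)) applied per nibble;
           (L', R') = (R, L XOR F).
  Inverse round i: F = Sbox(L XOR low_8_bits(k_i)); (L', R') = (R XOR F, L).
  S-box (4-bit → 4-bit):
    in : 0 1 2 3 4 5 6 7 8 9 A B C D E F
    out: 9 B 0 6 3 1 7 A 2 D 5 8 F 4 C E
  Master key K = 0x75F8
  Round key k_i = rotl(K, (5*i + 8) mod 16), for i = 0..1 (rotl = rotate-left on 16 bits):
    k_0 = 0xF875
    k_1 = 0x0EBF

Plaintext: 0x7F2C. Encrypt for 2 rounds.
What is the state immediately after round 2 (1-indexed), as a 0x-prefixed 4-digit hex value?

0x6268

s_0 = plaintext = 0x7F2C
s_1 = Round(s_0, k_0) = 0x2C62
s_2 = Round(s_1, k_1) = 0x6268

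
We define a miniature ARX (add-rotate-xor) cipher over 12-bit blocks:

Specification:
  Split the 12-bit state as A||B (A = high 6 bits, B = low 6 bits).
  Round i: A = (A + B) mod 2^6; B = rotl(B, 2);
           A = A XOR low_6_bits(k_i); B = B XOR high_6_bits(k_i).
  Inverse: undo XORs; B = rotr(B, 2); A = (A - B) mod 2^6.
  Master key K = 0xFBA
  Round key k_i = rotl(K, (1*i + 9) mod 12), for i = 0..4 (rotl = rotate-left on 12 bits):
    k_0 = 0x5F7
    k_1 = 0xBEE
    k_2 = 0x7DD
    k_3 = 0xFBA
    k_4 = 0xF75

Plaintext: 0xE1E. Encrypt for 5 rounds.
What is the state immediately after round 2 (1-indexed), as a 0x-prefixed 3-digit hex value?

0x855

s_0 = plaintext = 0xE1E
s_1 = Round(s_0, k_0) = 0x86E
s_2 = Round(s_1, k_1) = 0x855
s_3 = Round(s_2, k_2) = 0xACA
s_4 = Round(s_3, k_3) = 0x3D6
s_5 = Round(s_4, k_4) = 0x424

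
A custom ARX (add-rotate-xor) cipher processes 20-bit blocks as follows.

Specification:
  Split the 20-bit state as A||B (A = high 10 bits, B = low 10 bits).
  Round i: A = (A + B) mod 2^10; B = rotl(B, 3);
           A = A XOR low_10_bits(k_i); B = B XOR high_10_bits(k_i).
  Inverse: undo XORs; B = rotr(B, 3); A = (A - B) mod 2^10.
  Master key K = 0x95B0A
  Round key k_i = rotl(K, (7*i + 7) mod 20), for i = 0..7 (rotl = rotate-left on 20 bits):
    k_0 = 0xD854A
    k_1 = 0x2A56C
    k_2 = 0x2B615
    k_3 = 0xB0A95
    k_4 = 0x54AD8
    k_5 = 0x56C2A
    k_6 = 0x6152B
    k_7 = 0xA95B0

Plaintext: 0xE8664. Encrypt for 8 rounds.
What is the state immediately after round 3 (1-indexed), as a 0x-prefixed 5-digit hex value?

s_0 = plaintext = 0xE8664
s_1 = Round(s_0, k_0) = 0xD3C45
s_2 = Round(s_1, k_1) = 0xBE281
s_3 = Round(s_2, k_2) = 0xDB0A0
s_4 = Round(s_3, k_3) = 0xA67C3
s_5 = Round(s_4, k_4) = 0x2134D
s_6 = Round(s_5, k_5) = 0xFEF35
s_7 = Round(s_6, k_6) = 0x86C2B
s_8 = Round(s_7, k_7) = 0xFDBFD

0xDB0A0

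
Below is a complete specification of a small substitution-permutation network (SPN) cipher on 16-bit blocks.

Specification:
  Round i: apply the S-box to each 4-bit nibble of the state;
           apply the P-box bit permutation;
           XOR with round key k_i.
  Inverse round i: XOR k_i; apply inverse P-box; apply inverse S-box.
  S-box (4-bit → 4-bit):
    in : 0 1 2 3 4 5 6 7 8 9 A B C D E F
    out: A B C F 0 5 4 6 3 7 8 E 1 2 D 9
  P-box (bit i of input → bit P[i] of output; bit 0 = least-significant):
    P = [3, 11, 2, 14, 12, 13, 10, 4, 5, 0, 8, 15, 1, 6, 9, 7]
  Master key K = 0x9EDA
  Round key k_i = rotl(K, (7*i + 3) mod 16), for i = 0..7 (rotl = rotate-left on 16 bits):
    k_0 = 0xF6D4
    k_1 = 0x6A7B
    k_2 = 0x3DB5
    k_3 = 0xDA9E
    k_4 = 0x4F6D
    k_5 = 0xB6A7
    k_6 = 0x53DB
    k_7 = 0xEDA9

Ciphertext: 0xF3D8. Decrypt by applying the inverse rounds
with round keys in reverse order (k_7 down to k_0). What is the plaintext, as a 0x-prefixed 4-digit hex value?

s_0 = ciphertext = 0xF3D8
s_1 = InvRound(s_0, k_7) = 0x78ED
s_2 = InvRound(s_1, k_6) = 0x5507
s_3 = InvRound(s_2, k_5) = 0x2EDA
s_4 = InvRound(s_3, k_4) = 0xF902
s_5 = InvRound(s_4, k_3) = 0x2605
s_6 = InvRound(s_5, k_2) = 0x25FD
s_7 = InvRound(s_6, k_1) = 0xE66B
s_8 = InvRound(s_7, k_0) = 0xF8F5

0xF8F5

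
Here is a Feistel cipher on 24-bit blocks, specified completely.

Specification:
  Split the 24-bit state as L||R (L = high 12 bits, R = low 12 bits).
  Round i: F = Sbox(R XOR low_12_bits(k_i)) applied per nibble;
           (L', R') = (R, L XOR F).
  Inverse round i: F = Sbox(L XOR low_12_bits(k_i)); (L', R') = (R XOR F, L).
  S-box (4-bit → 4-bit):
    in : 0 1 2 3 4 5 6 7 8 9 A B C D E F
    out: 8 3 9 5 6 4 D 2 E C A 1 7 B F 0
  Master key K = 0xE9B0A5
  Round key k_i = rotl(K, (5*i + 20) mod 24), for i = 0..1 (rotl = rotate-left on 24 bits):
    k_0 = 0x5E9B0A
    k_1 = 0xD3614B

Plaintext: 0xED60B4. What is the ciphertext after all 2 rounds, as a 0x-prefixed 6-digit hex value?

0xFC9F5D

s_0 = plaintext = 0xED60B4
s_1 = Round(s_0, k_0) = 0x0B4FC9
s_2 = Round(s_1, k_1) = 0xFC9F5D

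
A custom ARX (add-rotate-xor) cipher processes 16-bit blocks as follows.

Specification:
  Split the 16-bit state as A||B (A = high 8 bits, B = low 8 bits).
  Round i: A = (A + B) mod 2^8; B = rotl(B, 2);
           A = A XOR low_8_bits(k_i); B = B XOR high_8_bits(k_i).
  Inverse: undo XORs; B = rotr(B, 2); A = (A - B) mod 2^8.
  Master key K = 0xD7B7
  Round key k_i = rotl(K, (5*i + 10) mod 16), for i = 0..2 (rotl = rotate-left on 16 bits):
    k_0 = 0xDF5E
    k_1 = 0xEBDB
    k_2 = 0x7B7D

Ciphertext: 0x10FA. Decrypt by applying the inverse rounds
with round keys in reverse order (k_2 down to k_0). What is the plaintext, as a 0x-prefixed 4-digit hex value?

0x5B4F

s_0 = ciphertext = 0x10FA
s_1 = InvRound(s_0, k_2) = 0x0D60
s_2 = InvRound(s_1, k_1) = 0xF4E2
s_3 = InvRound(s_2, k_0) = 0x5B4F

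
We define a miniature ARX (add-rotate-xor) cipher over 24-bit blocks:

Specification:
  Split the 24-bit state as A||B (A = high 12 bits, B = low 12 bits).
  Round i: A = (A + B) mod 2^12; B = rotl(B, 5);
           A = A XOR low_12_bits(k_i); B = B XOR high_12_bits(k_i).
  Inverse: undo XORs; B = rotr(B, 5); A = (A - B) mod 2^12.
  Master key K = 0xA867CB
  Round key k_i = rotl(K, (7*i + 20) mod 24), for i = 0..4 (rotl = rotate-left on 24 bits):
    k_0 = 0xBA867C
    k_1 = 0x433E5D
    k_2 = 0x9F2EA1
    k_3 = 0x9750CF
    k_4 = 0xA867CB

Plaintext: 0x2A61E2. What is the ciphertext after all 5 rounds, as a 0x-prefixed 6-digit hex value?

s_0 = plaintext = 0x2A61E2
s_1 = Round(s_0, k_0) = 0x2F47EB
s_2 = Round(s_1, k_1) = 0x48295C
s_3 = Round(s_2, k_2) = 0x37F260
s_4 = Round(s_3, k_3) = 0x510571
s_5 = Round(s_4, k_4) = 0xD4A4AC

0xD4A4AC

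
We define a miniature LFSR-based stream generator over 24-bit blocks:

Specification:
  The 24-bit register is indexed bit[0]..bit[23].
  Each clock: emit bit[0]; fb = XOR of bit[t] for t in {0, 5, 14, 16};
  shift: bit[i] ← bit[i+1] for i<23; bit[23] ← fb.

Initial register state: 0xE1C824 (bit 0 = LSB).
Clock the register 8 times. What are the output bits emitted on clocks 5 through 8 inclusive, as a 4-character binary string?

reg_0 = 0xE1C824
clock 1: out=0, reg = 0xF0E412
clock 2: out=0, reg = 0xF87209
clock 3: out=1, reg = 0x7C3904
clock 4: out=0, reg = 0x3E1C82
clock 5: out=0, reg = 0x1F0E41
clock 6: out=1, reg = 0x0F8720
clock 7: out=0, reg = 0x07C390
clock 8: out=0, reg = 0x03E1C8

0100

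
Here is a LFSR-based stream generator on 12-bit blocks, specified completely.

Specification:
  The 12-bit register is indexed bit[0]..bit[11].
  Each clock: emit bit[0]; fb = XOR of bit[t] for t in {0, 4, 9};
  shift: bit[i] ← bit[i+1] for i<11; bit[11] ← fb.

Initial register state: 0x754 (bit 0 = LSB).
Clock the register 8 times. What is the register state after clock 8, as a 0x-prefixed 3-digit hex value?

0xB27

reg_0 = 0x754
clock 1: out=0, reg = 0x3AA
clock 2: out=0, reg = 0x9D5
clock 3: out=1, reg = 0x4EA
clock 4: out=0, reg = 0x275
clock 5: out=1, reg = 0x93A
clock 6: out=0, reg = 0xC9D
clock 7: out=1, reg = 0x64E
clock 8: out=0, reg = 0xB27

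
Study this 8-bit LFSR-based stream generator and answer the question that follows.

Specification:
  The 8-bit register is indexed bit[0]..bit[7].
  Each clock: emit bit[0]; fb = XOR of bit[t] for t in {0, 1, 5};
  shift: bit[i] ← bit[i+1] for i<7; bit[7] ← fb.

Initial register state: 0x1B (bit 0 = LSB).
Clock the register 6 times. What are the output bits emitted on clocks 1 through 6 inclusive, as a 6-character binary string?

reg_0 = 0x1B
clock 1: out=1, reg = 0x0D
clock 2: out=1, reg = 0x86
clock 3: out=0, reg = 0xC3
clock 4: out=1, reg = 0x61
clock 5: out=1, reg = 0x30
clock 6: out=0, reg = 0x98

110110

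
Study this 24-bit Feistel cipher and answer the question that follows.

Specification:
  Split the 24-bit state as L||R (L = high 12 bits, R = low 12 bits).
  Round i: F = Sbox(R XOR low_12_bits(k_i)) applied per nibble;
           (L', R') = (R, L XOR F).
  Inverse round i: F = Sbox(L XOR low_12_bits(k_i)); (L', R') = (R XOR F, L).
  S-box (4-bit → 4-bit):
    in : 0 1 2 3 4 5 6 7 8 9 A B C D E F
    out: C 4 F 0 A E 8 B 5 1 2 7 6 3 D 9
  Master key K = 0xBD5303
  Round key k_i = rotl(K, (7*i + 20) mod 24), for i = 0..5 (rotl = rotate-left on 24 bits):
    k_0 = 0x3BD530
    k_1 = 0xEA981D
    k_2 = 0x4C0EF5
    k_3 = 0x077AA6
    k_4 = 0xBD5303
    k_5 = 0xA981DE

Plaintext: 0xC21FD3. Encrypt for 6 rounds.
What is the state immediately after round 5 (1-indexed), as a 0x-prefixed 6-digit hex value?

s_0 = plaintext = 0xC21FD3
s_1 = Round(s_0, k_0) = 0xFD3EF1
s_2 = Round(s_1, k_1) = 0xEF1705
s_3 = Round(s_2, k_2) = 0x705F6D
s_4 = Round(s_3, k_3) = 0xF6D962
s_5 = Round(s_4, k_4) = 0x962DE9
s_6 = Round(s_5, k_5) = 0xDE9F69

0x962DE9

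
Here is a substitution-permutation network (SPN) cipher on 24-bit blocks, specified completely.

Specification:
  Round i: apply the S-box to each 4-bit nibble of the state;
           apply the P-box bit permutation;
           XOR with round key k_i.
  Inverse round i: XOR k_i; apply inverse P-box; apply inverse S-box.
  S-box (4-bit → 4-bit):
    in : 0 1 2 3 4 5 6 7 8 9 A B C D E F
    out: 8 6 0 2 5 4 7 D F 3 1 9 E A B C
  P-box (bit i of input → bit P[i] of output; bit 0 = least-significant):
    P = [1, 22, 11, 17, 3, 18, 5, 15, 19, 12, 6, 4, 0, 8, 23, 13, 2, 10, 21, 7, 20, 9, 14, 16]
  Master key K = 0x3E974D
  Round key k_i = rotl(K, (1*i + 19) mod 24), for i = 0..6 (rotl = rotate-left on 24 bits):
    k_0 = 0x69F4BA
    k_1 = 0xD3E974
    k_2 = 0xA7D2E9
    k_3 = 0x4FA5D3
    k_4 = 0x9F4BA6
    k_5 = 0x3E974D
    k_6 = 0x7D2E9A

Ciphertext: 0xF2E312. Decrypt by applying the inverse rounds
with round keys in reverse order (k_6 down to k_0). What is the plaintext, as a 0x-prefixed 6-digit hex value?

0xB5164F

s_0 = ciphertext = 0xF2E312
s_1 = InvRound(s_0, k_6) = 0xFD1AEF
s_2 = InvRound(s_1, k_5) = 0x0D12F8
s_3 = InvRound(s_2, k_4) = 0x4A1CA7
s_4 = InvRound(s_3, k_3) = 0x0ADCC5
s_5 = InvRound(s_4, k_2) = 0xD65A65
s_6 = InvRound(s_5, k_1) = 0xD2EDD2
s_7 = InvRound(s_6, k_0) = 0xB5164F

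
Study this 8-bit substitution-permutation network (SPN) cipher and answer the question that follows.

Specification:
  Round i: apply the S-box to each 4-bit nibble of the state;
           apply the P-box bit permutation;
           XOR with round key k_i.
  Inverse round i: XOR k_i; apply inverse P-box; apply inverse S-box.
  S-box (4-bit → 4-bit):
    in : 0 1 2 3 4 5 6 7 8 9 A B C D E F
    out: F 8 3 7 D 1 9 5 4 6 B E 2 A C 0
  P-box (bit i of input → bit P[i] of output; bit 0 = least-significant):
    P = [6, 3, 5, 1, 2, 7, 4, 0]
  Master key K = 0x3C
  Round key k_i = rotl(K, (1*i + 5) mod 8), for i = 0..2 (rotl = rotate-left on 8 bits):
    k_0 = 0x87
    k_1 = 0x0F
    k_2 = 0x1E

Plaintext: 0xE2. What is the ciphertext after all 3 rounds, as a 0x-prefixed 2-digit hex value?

s_0 = plaintext = 0xE2
s_1 = Round(s_0, k_0) = 0xDE
s_2 = Round(s_1, k_1) = 0xAC
s_3 = Round(s_2, k_2) = 0x93

0x93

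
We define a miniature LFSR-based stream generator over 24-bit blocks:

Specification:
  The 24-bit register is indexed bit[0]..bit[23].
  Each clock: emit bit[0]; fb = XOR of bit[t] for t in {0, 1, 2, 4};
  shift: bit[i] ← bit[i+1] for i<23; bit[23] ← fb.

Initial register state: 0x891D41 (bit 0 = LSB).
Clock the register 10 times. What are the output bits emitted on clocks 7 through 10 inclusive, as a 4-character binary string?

reg_0 = 0x891D41
clock 1: out=1, reg = 0xC48EA0
clock 2: out=0, reg = 0x624750
clock 3: out=0, reg = 0xB123A8
clock 4: out=0, reg = 0x5891D4
clock 5: out=0, reg = 0x2C48EA
clock 6: out=0, reg = 0x962475
clock 7: out=1, reg = 0xCB123A
clock 8: out=0, reg = 0x65891D
clock 9: out=1, reg = 0xB2C48E
clock 10: out=0, reg = 0x596247

1010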